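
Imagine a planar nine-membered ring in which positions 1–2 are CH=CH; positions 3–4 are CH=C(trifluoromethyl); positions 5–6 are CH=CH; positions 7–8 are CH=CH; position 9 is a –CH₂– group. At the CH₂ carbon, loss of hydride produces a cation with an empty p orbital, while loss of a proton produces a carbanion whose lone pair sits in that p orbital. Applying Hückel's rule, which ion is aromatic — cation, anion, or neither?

The anion

In either ion the ring is fully conjugated: every atom, including the new sp² carbon, supplies a p orbital.
Cation: 4 × 2 + 0 = 8 π electrons → 4(2), antiaromatic.
Anion: 4 × 2 + 2 = 10 π electrons → 4(2)+2, aromatic.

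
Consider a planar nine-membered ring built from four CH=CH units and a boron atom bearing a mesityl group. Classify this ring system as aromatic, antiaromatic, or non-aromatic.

Antiaromatic

Check conjugation: the double-bond atoms are sp², each contributing one p electron; the boron has an empty p orbital — every position has a p orbital, so the cyclic π system is continuous.
Tallying contributions gives 4 × 2 = 8 from the double-bond units + 0 from the B(mesityl) atom = 8.
8 is a 4n count (n = 2), so the planar conjugated ring is antiaromatic.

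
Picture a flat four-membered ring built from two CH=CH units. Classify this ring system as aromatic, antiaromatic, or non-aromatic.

The p orbitals form a continuous loop: each doubly-bonded ring atom is sp² with one p-orbital electron. The ring is fully conjugated.
Adding the contributions, 2 × 2 = 4 from the 2 double-bond units.
With 4 = 4·1 π electrons, Hückel's rule classifies the planar ring as antiaromatic.
(This ring is cyclobutadiene.)

Antiaromatic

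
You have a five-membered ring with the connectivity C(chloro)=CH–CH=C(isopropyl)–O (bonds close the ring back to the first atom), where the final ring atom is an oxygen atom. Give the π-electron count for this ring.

6

All ring atoms are sp² and supply a p orbital to the ring (the double-bond atoms are sp², each contributing one p electron; the oxygen donates one lone pair from its p orbital); the conjugation is uninterrupted.
π-electron count: 2 × 2 = 4 from the double-bond units + 2 from the O atom = 6.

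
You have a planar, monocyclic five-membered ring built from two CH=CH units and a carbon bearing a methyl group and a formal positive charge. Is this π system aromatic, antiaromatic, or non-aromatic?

Antiaromatic

Every ring atom contributes a p orbital perpendicular to the ring (the double-bond atoms are sp², each contributing one p electron; the carbocation has an empty p orbital), so the π system is cyclic and fully conjugated.
Counting π electrons: 2 × 2 = 4 from the double-bond units + 0 from the C(methyl)(+) atom = 4.
A 4n π count (4, n = 1) in a planar conjugated ring means antiaromatic.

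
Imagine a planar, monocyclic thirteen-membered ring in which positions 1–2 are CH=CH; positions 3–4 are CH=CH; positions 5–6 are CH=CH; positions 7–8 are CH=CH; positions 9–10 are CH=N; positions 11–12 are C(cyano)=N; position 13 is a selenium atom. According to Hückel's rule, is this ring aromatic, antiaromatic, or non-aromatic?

Aromatic

Check conjugation: the double-bond atoms are sp², each contributing one p electron; each sp² =N– keeps its lone pair in-plane and puts one electron into the π system; the selenium donates one lone pair from its p orbital — every position has a p orbital, so the cyclic π system is continuous.
π-electron count: 6 × 2 = 12 from the double-bond units + 2 from the Se atom = 14.
With 14 π electrons (n = 3), the Hückel 4n+2 condition holds.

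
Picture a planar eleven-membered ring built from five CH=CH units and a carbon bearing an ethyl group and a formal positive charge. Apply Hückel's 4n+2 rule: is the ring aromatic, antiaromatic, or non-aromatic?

Aromatic

All ring atoms are sp² and supply a p orbital to the ring (every atom in a ring double bond is sp² and brings one electron to the p orbital; the carbocation has an empty p orbital); the conjugation is uninterrupted.
Tallying contributions gives 5 × 2 = 10 from the double-bond units + 0 from the C(ethyl)(+) atom = 10.
That gives a 4n+2 count (10, n = 2).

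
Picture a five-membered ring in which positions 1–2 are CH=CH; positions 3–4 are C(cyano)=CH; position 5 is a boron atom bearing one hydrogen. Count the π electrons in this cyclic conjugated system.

4

All ring atoms are sp² and supply a p orbital to the ring (the double-bond atoms are sp², each contributing one p electron; the boron has an empty p orbital); the conjugation is uninterrupted.
π-electron count: 2 × 2 = 4 from the double-bond units + 0 from the BH atom = 4.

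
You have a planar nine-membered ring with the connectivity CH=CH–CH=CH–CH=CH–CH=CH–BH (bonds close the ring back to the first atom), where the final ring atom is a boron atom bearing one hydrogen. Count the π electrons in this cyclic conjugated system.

8

The p orbitals form a continuous loop: the double-bond atoms are sp², each contributing one p electron; the boron has an empty p orbital. The ring is fully conjugated.
Tallying contributions gives 4 × 2 = 8 from the double-bond units + 0 from the BH atom = 8.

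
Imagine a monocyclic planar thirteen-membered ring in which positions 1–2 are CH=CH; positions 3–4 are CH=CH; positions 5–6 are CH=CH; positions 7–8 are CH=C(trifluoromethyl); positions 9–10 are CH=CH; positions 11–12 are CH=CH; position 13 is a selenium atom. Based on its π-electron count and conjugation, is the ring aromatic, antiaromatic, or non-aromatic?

The p orbitals form a continuous loop: every atom in a ring double bond is sp² and brings one electron to the p orbital; the selenium donates one lone pair from its p orbital. The ring is fully conjugated.
Tallying contributions gives 6 × 2 = 12 from the double-bond units + 2 from the Se atom = 14.
With 14 π electrons (n = 3), the Hückel 4n+2 condition holds.

Aromatic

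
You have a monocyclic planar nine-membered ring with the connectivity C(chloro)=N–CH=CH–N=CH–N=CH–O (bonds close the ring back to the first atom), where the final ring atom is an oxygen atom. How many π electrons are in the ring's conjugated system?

All ring atoms are sp² and supply a p orbital to the ring (each doubly-bonded ring atom is sp² with one p-orbital electron; each sp² =N– keeps its lone pair in-plane and puts one electron into the π system; the oxygen donates one lone pair from its p orbital); the conjugation is uninterrupted.
Adding the contributions, 4 × 2 = 8 from the double-bond units + 2 from the O atom = 10.

10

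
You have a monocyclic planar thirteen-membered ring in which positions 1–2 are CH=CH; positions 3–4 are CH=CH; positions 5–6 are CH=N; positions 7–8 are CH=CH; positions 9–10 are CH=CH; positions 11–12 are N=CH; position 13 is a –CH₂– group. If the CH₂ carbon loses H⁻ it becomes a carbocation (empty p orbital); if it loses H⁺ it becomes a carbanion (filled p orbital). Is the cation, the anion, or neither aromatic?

The anion

In either ion the ring is fully conjugated: every atom, including the new sp² carbon, supplies a p orbital.
Cation: 6 × 2 + 0 = 12 π electrons → 4(3), antiaromatic.
Anion: 6 × 2 + 2 = 14 π electrons → 4(3)+2, aromatic.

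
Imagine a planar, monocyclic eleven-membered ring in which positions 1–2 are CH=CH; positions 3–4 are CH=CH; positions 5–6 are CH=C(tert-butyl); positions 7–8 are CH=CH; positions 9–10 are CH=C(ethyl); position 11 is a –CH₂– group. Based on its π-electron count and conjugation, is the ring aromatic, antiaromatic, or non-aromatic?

Non-aromatic

The CH2 position has four σ bonds — the tetrahedral CH₂ carbon is sp³ and has no p orbital in the ring π system — so the cyclic conjugation is interrupted.
A ring that is not fully conjugated cannot be aromatic or antiaromatic regardless of its π-electron count.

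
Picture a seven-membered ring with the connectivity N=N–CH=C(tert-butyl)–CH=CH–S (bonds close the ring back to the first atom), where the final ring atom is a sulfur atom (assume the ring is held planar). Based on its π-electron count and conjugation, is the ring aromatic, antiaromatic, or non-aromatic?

Check conjugation: every atom in a ring double bond is sp² and brings one electron to the p orbital; the doubly-bonded nitrogens are pyridine-type — their lone pairs lie in the ring plane, leaving one electron in the p orbital; the sulfur donates one lone pair from its p orbital — every position has a p orbital, so the cyclic π system is continuous.
π-electron count: 3 × 2 = 6 from the double-bond units + 2 from the S atom = 8.
A 4n π count (8, n = 2) in a planar conjugated ring means antiaromatic.

Antiaromatic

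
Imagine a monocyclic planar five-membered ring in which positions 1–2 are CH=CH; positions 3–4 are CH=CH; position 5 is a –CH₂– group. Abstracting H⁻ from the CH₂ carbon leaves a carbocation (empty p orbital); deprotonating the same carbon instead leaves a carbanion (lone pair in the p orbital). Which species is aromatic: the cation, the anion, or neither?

Once that carbon is sp², every ring atom has a p orbital and both ions are fully conjugated.
Cation: 2 × 2 + 0 = 4 π electrons → 4(1), antiaromatic.
Anion: 2 × 2 + 2 = 6 π electrons → 4(1)+2, aromatic.

The anion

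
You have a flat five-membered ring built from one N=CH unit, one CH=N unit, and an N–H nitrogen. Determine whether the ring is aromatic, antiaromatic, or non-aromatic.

The p orbitals form a continuous loop: every atom in a ring double bond is sp² and brings one electron to the p orbital; the doubly-bonded nitrogens are pyridine-type — their lone pairs lie in the ring plane, leaving one electron in the p orbital; the pyrrole-type nitrogen donates its lone pair from the p orbital. The ring is fully conjugated.
Counting π electrons: 2 × 2 = 4 from the double-bond units + 2 from the NH atom = 6.
With 6 π electrons (n = 1), the Hückel 4n+2 condition holds.

Aromatic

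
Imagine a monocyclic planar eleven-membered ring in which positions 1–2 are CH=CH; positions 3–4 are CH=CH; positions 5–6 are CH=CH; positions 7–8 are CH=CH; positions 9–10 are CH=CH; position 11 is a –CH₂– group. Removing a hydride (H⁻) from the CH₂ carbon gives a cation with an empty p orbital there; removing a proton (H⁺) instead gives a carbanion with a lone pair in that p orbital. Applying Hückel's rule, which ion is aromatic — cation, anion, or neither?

In both ions every ring atom is sp² and contributes a p orbital, so both rings are fully conjugated.
Cation: 5 × 2 + 0 = 10 π electrons → 4(2)+2, aromatic.
Anion: 5 × 2 + 2 = 12 π electrons → 4(3), antiaromatic.

The cation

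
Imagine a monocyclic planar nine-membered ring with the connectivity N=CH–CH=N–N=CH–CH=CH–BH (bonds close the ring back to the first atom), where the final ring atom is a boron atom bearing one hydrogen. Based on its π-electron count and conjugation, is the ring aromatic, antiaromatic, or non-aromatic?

Antiaromatic

Every ring atom contributes a p orbital perpendicular to the ring (each doubly-bonded ring atom is sp² with one p-orbital electron; each sp² =N– keeps its lone pair in-plane and puts one electron into the π system; the boron has an empty p orbital), so the π system is cyclic and fully conjugated.
Adding the contributions, 4 × 2 = 8 from the double-bond units + 0 from the BH atom = 8.
With 8 = 4·2 π electrons, Hückel's rule classifies the planar ring as antiaromatic.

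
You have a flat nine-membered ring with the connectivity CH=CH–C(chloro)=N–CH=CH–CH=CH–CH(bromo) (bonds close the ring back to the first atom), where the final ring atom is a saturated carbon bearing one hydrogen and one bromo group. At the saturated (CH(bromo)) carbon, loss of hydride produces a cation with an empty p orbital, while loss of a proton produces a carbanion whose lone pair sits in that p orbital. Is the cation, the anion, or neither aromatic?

In either ion the ring is fully conjugated: every atom, including the new sp² carbon, supplies a p orbital.
Cation: 4 × 2 + 0 = 8 π electrons → 4(2), antiaromatic.
Anion: 4 × 2 + 2 = 10 π electrons → 4(2)+2, aromatic.

The anion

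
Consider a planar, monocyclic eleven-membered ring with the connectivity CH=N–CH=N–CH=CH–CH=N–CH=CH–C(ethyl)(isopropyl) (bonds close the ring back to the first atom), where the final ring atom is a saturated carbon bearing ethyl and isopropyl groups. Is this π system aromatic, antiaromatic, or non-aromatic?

Non-aromatic

The C(ethyl)(isopropyl) position has four σ bonds — that saturated carbon is sp³ and has no p orbital in the ring π system — so the cyclic conjugation is interrupted.
A ring that is not fully conjugated cannot be aromatic or antiaromatic regardless of its π-electron count.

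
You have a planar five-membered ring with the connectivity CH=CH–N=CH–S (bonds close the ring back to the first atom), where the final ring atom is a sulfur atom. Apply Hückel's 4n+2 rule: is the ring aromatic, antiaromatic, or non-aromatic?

Aromatic

Check conjugation: the double-bond atoms are sp², each contributing one p electron; the doubly-bonded nitrogens are pyridine-type — their lone pairs lie in the ring plane, leaving one electron in the p orbital; the sulfur donates one lone pair from its p orbital — every position has a p orbital, so the cyclic π system is continuous.
Counting π electrons: 2 × 2 = 4 from the double-bond units + 2 from the S atom = 6.
Since 6 = 4·1 + 2, the ring meets the 4n+2 criterion.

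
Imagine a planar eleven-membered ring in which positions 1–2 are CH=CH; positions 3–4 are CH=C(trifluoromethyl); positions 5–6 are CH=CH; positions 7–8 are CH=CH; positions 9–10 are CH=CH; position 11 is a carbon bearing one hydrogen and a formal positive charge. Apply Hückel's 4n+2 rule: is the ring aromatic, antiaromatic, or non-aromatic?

Aromatic

All ring atoms are sp² and supply a p orbital to the ring (every atom in a ring double bond is sp² and brings one electron to the p orbital; the carbocation has an empty p orbital); the conjugation is uninterrupted.
Tallying contributions gives 5 × 2 = 10 from the double-bond units + 0 from the CH(+) atom = 10.
10 = 4(2) + 2, which satisfies Hückel's 4n+2 rule.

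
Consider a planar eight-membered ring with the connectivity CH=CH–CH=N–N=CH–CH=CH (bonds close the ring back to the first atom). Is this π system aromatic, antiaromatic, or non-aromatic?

Antiaromatic

Every ring atom contributes a p orbital perpendicular to the ring (the double-bond atoms are sp², each contributing one p electron; each sp² =N– keeps its lone pair in-plane and puts one electron into the π system), so the π system is cyclic and fully conjugated.
Tallying contributions gives 4 × 2 = 8 from the 4 double-bond units.
8 = 4(2); a planar, fully conjugated 4n system is antiaromatic.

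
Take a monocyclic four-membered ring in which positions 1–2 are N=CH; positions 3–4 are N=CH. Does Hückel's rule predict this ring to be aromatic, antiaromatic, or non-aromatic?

All ring atoms are sp² and supply a p orbital to the ring (every atom in a ring double bond is sp² and brings one electron to the p orbital; each sp² =N– keeps its lone pair in-plane and puts one electron into the π system); the conjugation is uninterrupted.
Counting π electrons: 2 × 2 = 4 from the 2 double-bond units.
A 4n π count (4, n = 1) in a planar conjugated ring means antiaromatic.

Antiaromatic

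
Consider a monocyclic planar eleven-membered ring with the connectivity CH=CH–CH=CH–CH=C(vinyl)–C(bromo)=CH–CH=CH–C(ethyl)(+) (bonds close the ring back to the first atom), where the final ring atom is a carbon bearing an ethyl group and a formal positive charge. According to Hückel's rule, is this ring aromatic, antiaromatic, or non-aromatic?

Aromatic

The p orbitals form a continuous loop: the double-bond atoms are sp², each contributing one p electron; the carbocation has an empty p orbital. The ring is fully conjugated.
π-electron count: 5 × 2 = 10 from the double-bond units + 0 from the C(ethyl)(+) atom = 10.
With 10 π electrons (n = 2), the Hückel 4n+2 condition holds.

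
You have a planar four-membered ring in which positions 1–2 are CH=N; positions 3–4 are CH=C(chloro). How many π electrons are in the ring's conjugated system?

4

The p orbitals form a continuous loop: each doubly-bonded ring atom is sp² with one p-orbital electron; each sp² =N– keeps its lone pair in-plane and puts one electron into the π system. The ring is fully conjugated.
Counting π electrons: 2 × 2 = 4 from the 2 double-bond units.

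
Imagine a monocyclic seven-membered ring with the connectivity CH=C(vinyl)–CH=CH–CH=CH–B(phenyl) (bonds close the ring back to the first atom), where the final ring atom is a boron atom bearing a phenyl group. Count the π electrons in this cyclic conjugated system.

Every ring atom contributes a p orbital perpendicular to the ring (each doubly-bonded ring atom is sp² with one p-orbital electron; the boron has an empty p orbital), so the π system is cyclic and fully conjugated.
π-electron count: 3 × 2 = 6 from the double-bond units + 0 from the B(phenyl) atom = 6.

6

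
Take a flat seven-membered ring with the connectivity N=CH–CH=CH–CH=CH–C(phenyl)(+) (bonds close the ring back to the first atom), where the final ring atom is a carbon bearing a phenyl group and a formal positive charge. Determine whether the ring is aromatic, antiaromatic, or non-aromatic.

The p orbitals form a continuous loop: the double-bond atoms are sp², each contributing one p electron; each =N– nitrogen is pyridine-type (lone pair in the sp² plane, one electron in the p orbital); the carbocation has an empty p orbital. The ring is fully conjugated.
Counting π electrons: 3 × 2 = 6 from the double-bond units + 0 from the C(phenyl)(+) atom = 6.
6 = 4(1) + 2, which satisfies Hückel's 4n+2 rule.

Aromatic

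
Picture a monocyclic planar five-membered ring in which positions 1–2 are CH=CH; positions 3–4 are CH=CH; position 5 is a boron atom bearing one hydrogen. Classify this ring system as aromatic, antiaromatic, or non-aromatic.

Antiaromatic

All ring atoms are sp² and supply a p orbital to the ring (the double-bond atoms are sp², each contributing one p electron; the boron has an empty p orbital); the conjugation is uninterrupted.
Tallying contributions gives 2 × 2 = 4 from the double-bond units + 0 from the BH atom = 4.
4 is a 4n count (n = 1), so the planar conjugated ring is antiaromatic.
(The species described is borole.)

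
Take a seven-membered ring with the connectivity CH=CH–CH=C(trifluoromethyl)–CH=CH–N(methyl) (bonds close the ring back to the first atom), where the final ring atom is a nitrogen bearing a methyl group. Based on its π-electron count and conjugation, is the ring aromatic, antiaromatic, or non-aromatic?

Check conjugation: each doubly-bonded ring atom is sp² with one p-orbital electron; the pyrrole-type nitrogen donates its lone pair from the p orbital — every position has a p orbital, so the cyclic π system is continuous.
Counting π electrons: 3 × 2 = 6 from the double-bond units + 2 from the N(methyl) atom = 8.
8 = 4(2); a planar, fully conjugated 4n system is antiaromatic.

Antiaromatic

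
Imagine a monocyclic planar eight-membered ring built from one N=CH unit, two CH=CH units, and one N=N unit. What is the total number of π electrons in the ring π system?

All ring atoms are sp² and supply a p orbital to the ring (each doubly-bonded ring atom is sp² with one p-orbital electron; each =N– nitrogen is pyridine-type (lone pair in the sp² plane, one electron in the p orbital)); the conjugation is uninterrupted.
π-electron count: 4 × 2 = 8 from the 4 double-bond units.

8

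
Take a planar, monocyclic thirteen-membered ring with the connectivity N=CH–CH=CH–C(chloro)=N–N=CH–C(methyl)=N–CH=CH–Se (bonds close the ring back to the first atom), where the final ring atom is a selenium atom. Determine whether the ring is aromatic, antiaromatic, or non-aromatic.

Every ring atom contributes a p orbital perpendicular to the ring (the double-bond atoms are sp², each contributing one p electron; the doubly-bonded nitrogens are pyridine-type — their lone pairs lie in the ring plane, leaving one electron in the p orbital; the selenium donates one lone pair from its p orbital), so the π system is cyclic and fully conjugated.
π-electron count: 6 × 2 = 12 from the double-bond units + 2 from the Se atom = 14.
With 14 π electrons (n = 3), the Hückel 4n+2 condition holds.

Aromatic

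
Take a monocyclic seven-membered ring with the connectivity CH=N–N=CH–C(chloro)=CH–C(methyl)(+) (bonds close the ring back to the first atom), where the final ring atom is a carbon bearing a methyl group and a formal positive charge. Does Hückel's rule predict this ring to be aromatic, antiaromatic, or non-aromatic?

All ring atoms are sp² and supply a p orbital to the ring (the double-bond atoms are sp², each contributing one p electron; each =N– nitrogen is pyridine-type (lone pair in the sp² plane, one electron in the p orbital); the carbocation has an empty p orbital); the conjugation is uninterrupted.
Counting π electrons: 3 × 2 = 6 from the double-bond units + 0 from the C(methyl)(+) atom = 6.
With 6 π electrons (n = 1), the Hückel 4n+2 condition holds.

Aromatic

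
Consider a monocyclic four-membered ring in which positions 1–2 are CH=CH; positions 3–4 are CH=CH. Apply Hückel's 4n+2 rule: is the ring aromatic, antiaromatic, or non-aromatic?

Antiaromatic

All ring atoms are sp² and supply a p orbital to the ring (each doubly-bonded ring atom is sp² with one p-orbital electron); the conjugation is uninterrupted.
Adding the contributions, 2 × 2 = 4 from the 2 double-bond units.
A 4n π count (4, n = 1) in a planar conjugated ring means antiaromatic.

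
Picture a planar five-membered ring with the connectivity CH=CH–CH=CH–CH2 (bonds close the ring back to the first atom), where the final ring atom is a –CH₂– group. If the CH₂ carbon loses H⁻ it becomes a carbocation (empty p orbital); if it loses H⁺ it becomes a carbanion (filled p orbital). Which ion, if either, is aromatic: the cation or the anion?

Once that carbon is sp², every ring atom has a p orbital and both ions are fully conjugated.
Cation: 2 × 2 + 0 = 4 π electrons → 4(1), antiaromatic.
Anion: 2 × 2 + 2 = 6 π electrons → 4(1)+2, aromatic.

The anion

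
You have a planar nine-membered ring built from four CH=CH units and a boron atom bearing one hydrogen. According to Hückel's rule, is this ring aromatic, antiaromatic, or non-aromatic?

All ring atoms are sp² and supply a p orbital to the ring (each doubly-bonded ring atom is sp² with one p-orbital electron; the boron has an empty p orbital); the conjugation is uninterrupted.
π-electron count: 4 × 2 = 8 from the double-bond units + 0 from the BH atom = 8.
8 = 4(2); a planar, fully conjugated 4n system is antiaromatic.

Antiaromatic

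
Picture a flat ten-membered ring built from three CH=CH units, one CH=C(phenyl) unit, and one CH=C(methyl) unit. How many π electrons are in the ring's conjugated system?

Every ring atom contributes a p orbital perpendicular to the ring (the double-bond atoms are sp², each contributing one p electron), so the π system is cyclic and fully conjugated.
Adding the contributions, 5 × 2 = 10 from the 5 double-bond units.

10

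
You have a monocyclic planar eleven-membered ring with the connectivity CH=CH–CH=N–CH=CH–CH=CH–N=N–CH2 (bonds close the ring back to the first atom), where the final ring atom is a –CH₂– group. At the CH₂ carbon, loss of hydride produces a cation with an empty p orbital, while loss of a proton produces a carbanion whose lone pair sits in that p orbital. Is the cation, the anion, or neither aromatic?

The cation

In both ions every ring atom is sp² and contributes a p orbital, so both rings are fully conjugated.
Cation: 5 × 2 + 0 = 10 π electrons → 4(2)+2, aromatic.
Anion: 5 × 2 + 2 = 12 π electrons → 4(3), antiaromatic.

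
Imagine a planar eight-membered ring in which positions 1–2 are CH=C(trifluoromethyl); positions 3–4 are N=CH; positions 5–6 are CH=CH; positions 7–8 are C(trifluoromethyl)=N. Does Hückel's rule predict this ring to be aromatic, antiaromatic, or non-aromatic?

The p orbitals form a continuous loop: each doubly-bonded ring atom is sp² with one p-orbital electron; each =N– nitrogen is pyridine-type (lone pair in the sp² plane, one electron in the p orbital). The ring is fully conjugated.
Adding the contributions, 4 × 2 = 8 from the 4 double-bond units.
8 = 4(2); a planar, fully conjugated 4n system is antiaromatic.

Antiaromatic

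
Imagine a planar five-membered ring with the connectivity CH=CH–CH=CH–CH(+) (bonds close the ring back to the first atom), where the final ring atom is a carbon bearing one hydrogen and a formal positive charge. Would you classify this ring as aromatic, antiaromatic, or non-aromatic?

Antiaromatic

Check conjugation: each doubly-bonded ring atom is sp² with one p-orbital electron; the carbocation has an empty p orbital — every position has a p orbital, so the cyclic π system is continuous.
π-electron count: 2 × 2 = 4 from the double-bond units + 0 from the CH(+) atom = 4.
With 4 = 4·1 π electrons, Hückel's rule classifies the planar ring as antiaromatic.
(The species described is the cyclopentadienyl cation.)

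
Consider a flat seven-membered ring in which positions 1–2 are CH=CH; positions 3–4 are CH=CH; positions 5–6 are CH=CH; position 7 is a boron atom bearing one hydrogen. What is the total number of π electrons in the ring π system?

The p orbitals form a continuous loop: every atom in a ring double bond is sp² and brings one electron to the p orbital; the boron has an empty p orbital. The ring is fully conjugated.
Adding the contributions, 3 × 2 = 6 from the double-bond units + 0 from the BH atom = 6.

6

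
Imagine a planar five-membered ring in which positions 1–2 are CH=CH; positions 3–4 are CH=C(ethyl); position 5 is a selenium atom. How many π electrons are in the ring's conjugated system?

6

Check conjugation: each doubly-bonded ring atom is sp² with one p-orbital electron; the selenium donates one lone pair from its p orbital — every position has a p orbital, so the cyclic π system is continuous.
Tallying contributions gives 2 × 2 = 4 from the double-bond units + 2 from the Se atom = 6.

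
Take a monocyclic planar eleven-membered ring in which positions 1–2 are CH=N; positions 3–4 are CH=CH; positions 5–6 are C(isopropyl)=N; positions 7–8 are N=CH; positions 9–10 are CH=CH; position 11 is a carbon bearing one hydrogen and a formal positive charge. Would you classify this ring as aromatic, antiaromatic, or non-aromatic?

Aromatic

Check conjugation: the double-bond atoms are sp², each contributing one p electron; each sp² =N– keeps its lone pair in-plane and puts one electron into the π system; the carbocation has an empty p orbital — every position has a p orbital, so the cyclic π system is continuous.
Tallying contributions gives 5 × 2 = 10 from the double-bond units + 0 from the CH(+) atom = 10.
Since 10 = 4·2 + 2, the ring meets the 4n+2 criterion.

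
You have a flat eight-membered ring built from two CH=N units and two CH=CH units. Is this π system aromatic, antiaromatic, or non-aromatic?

The p orbitals form a continuous loop: the double-bond atoms are sp², each contributing one p electron; the doubly-bonded nitrogens are pyridine-type — their lone pairs lie in the ring plane, leaving one electron in the p orbital. The ring is fully conjugated.
Adding the contributions, 4 × 2 = 8 from the 4 double-bond units.
8 is a 4n count (n = 2), so the planar conjugated ring is antiaromatic.

Antiaromatic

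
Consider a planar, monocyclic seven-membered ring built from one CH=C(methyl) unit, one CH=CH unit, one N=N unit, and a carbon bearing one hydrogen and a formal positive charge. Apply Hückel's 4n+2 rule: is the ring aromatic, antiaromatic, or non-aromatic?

Aromatic

Every ring atom contributes a p orbital perpendicular to the ring (each doubly-bonded ring atom is sp² with one p-orbital electron; each =N– nitrogen is pyridine-type (lone pair in the sp² plane, one electron in the p orbital); the carbocation has an empty p orbital), so the π system is cyclic and fully conjugated.
Tallying contributions gives 3 × 2 = 6 from the double-bond units + 0 from the CH(+) atom = 6.
That gives a 4n+2 count (6, n = 1).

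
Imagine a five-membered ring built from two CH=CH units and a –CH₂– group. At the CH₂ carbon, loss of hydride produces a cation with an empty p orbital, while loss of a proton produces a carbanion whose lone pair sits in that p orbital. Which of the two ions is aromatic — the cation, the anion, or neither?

The anion

In both ions every ring atom is sp² and contributes a p orbital, so both rings are fully conjugated.
Cation: 2 × 2 + 0 = 4 π electrons → 4(1), antiaromatic.
Anion: 2 × 2 + 2 = 6 π electrons → 4(1)+2, aromatic.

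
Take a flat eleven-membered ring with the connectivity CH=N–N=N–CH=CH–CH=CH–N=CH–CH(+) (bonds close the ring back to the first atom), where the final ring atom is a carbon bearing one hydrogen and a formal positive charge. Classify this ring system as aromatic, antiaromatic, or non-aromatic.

Aromatic

All ring atoms are sp² and supply a p orbital to the ring (each doubly-bonded ring atom is sp² with one p-orbital electron; each sp² =N– keeps its lone pair in-plane and puts one electron into the π system; the carbocation has an empty p orbital); the conjugation is uninterrupted.
Counting π electrons: 5 × 2 = 10 from the double-bond units + 0 from the CH(+) atom = 10.
That gives a 4n+2 count (10, n = 2).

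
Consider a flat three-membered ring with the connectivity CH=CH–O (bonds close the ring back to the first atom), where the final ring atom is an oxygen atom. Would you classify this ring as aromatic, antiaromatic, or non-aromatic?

The p orbitals form a continuous loop: each doubly-bonded ring atom is sp² with one p-orbital electron; the oxygen donates one lone pair from its p orbital. The ring is fully conjugated.
Tallying contributions gives 1 × 2 = 2 from the double-bond unit + 2 from the O atom = 4.
With 4 = 4·1 π electrons, Hückel's rule classifies the planar ring as antiaromatic.
(This ring is oxirene.)

Antiaromatic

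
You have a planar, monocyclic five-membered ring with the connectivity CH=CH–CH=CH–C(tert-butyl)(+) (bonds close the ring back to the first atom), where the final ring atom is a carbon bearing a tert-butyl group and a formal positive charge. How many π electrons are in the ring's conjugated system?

4

All ring atoms are sp² and supply a p orbital to the ring (the double-bond atoms are sp², each contributing one p electron; the carbocation has an empty p orbital); the conjugation is uninterrupted.
Tallying contributions gives 2 × 2 = 4 from the double-bond units + 0 from the C(tert-butyl)(+) atom = 4.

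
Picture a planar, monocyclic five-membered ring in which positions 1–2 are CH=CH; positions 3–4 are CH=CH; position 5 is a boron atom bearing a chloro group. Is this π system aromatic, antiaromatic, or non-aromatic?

All ring atoms are sp² and supply a p orbital to the ring (every atom in a ring double bond is sp² and brings one electron to the p orbital; the boron has an empty p orbital); the conjugation is uninterrupted.
Adding the contributions, 2 × 2 = 4 from the double-bond units + 0 from the B(chloro) atom = 4.
With 4 = 4·1 π electrons, Hückel's rule classifies the planar ring as antiaromatic.

Antiaromatic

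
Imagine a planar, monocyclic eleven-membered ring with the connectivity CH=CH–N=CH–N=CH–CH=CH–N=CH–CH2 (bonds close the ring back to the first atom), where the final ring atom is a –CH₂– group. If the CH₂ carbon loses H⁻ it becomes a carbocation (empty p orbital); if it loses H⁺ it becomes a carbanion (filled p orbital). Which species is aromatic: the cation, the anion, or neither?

The cation

Both ions have a continuous loop of p orbitals — each ring atom is sp².
Cation: 5 × 2 + 0 = 10 π electrons → 4(2)+2, aromatic.
Anion: 5 × 2 + 2 = 12 π electrons → 4(3), antiaromatic.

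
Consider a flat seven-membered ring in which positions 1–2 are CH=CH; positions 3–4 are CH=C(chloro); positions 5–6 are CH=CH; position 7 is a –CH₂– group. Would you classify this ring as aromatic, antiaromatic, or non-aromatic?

Non-aromatic

At the CH2 position, the tetrahedral CH₂ carbon is sp³ and has no p orbital in the ring π system; the ring's p-orbital overlap is broken there.
Hückel's rule only applies to fully conjugated rings, so this one is simply non-aromatic.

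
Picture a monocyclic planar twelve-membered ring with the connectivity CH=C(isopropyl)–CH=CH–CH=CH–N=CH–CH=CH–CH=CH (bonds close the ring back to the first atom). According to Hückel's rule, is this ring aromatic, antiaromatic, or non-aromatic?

Every ring atom contributes a p orbital perpendicular to the ring (the double-bond atoms are sp², each contributing one p electron; each sp² =N– keeps its lone pair in-plane and puts one electron into the π system), so the π system is cyclic and fully conjugated.
π-electron count: 6 × 2 = 12 from the 6 double-bond units.
12 = 4(3); a planar, fully conjugated 4n system is antiaromatic.

Antiaromatic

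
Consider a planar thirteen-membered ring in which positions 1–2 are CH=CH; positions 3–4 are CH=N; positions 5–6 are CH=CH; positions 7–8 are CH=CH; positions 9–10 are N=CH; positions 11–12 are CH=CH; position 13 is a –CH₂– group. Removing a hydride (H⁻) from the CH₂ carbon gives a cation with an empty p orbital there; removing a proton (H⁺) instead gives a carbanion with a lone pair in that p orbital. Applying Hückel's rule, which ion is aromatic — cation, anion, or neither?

The anion

Once that carbon is sp², every ring atom has a p orbital and both ions are fully conjugated.
Cation: 6 × 2 + 0 = 12 π electrons → 4(3), antiaromatic.
Anion: 6 × 2 + 2 = 14 π electrons → 4(3)+2, aromatic.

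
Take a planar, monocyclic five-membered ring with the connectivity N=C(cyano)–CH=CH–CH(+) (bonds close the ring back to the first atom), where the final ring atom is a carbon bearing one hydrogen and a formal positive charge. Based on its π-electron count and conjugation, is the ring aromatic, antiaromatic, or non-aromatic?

Every ring atom contributes a p orbital perpendicular to the ring (the double-bond atoms are sp², each contributing one p electron; the doubly-bonded nitrogens are pyridine-type — their lone pairs lie in the ring plane, leaving one electron in the p orbital; the carbocation has an empty p orbital), so the π system is cyclic and fully conjugated.
Adding the contributions, 2 × 2 = 4 from the double-bond units + 0 from the CH(+) atom = 4.
4 is a 4n count (n = 1), so the planar conjugated ring is antiaromatic.

Antiaromatic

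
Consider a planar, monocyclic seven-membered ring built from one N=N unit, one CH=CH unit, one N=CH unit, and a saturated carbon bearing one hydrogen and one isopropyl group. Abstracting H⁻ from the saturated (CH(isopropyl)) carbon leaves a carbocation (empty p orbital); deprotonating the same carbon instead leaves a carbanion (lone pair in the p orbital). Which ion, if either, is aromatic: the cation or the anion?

Once that carbon is sp², every ring atom has a p orbital and both ions are fully conjugated.
Cation: 3 × 2 + 0 = 6 π electrons → 4(1)+2, aromatic.
Anion: 3 × 2 + 2 = 8 π electrons → 4(2), antiaromatic.

The cation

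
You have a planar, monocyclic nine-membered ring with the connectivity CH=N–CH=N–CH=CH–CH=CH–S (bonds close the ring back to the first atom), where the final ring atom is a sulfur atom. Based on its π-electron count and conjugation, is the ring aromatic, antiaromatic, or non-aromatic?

Every ring atom contributes a p orbital perpendicular to the ring (the double-bond atoms are sp², each contributing one p electron; the doubly-bonded nitrogens are pyridine-type — their lone pairs lie in the ring plane, leaving one electron in the p orbital; the sulfur donates one lone pair from its p orbital), so the π system is cyclic and fully conjugated.
Counting π electrons: 4 × 2 = 8 from the double-bond units + 2 from the S atom = 10.
Since 10 = 4·2 + 2, the ring meets the 4n+2 criterion.

Aromatic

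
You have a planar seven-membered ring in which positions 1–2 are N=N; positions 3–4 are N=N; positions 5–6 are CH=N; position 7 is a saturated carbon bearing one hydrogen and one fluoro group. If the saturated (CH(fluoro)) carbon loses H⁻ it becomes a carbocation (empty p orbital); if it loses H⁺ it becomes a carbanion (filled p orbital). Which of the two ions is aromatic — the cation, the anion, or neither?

The cation

In either ion the ring is fully conjugated: every atom, including the new sp² carbon, supplies a p orbital.
Cation: 3 × 2 + 0 = 6 π electrons → 4(1)+2, aromatic.
Anion: 3 × 2 + 2 = 8 π electrons → 4(2), antiaromatic.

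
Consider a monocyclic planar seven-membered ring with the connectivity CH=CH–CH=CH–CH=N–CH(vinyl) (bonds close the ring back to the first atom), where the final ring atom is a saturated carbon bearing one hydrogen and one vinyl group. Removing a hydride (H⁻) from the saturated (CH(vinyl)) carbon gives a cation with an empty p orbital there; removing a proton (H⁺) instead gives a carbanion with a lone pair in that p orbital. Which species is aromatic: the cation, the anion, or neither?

In both ions every ring atom is sp² and contributes a p orbital, so both rings are fully conjugated.
Cation: 3 × 2 + 0 = 6 π electrons → 4(1)+2, aromatic.
Anion: 3 × 2 + 2 = 8 π electrons → 4(2), antiaromatic.

The cation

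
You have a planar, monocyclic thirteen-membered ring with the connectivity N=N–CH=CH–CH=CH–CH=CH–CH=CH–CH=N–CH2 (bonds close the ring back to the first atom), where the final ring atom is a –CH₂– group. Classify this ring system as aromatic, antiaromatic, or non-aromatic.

Non-aromatic

Because the tetrahedral CH₂ carbon is sp³ and has no p orbital in the ring π system at the CH2 position, the π system cannot extend all the way around the ring.
A ring that is not fully conjugated cannot be aromatic or antiaromatic regardless of its π-electron count.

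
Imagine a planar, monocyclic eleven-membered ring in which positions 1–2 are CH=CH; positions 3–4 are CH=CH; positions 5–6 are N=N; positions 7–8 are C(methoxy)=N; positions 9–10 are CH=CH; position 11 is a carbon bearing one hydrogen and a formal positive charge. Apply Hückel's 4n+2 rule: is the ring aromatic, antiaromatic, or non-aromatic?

Every ring atom contributes a p orbital perpendicular to the ring (the double-bond atoms are sp², each contributing one p electron; each =N– nitrogen is pyridine-type (lone pair in the sp² plane, one electron in the p orbital); the carbocation has an empty p orbital), so the π system is cyclic and fully conjugated.
Counting π electrons: 5 × 2 = 10 from the double-bond units + 0 from the CH(+) atom = 10.
With 10 π electrons (n = 2), the Hückel 4n+2 condition holds.

Aromatic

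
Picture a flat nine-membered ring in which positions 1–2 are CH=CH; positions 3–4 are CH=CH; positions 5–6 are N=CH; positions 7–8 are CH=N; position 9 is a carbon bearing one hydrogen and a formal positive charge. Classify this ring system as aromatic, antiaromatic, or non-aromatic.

Every ring atom contributes a p orbital perpendicular to the ring (each doubly-bonded ring atom is sp² with one p-orbital electron; the doubly-bonded nitrogens are pyridine-type — their lone pairs lie in the ring plane, leaving one electron in the p orbital; the carbocation has an empty p orbital), so the π system is cyclic and fully conjugated.
Counting π electrons: 4 × 2 = 8 from the double-bond units + 0 from the CH(+) atom = 8.
8 = 4(2); a planar, fully conjugated 4n system is antiaromatic.

Antiaromatic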